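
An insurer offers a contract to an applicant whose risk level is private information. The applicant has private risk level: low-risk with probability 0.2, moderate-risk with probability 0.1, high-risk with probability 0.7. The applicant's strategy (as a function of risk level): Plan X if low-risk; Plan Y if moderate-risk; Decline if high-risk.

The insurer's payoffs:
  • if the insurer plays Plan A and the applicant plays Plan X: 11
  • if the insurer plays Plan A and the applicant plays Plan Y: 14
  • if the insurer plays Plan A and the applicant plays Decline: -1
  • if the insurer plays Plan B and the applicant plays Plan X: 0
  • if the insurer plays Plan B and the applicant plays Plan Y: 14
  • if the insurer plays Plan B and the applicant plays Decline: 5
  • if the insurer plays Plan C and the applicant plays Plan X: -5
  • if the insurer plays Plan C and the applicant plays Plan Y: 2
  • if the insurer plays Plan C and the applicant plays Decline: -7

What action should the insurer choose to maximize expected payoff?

Plan B

E[Plan A] = 0.2·(11) + 0.1·(14) + 0.7·(-1) = 2.9
E[Plan B] = 0.2·(0) + 0.1·(14) + 0.7·(5) = 4.9
E[Plan C] = 0.2·(-5) + 0.1·(2) + 0.7·(-7) = -5.7
Best response: Plan B (4.9 is the largest).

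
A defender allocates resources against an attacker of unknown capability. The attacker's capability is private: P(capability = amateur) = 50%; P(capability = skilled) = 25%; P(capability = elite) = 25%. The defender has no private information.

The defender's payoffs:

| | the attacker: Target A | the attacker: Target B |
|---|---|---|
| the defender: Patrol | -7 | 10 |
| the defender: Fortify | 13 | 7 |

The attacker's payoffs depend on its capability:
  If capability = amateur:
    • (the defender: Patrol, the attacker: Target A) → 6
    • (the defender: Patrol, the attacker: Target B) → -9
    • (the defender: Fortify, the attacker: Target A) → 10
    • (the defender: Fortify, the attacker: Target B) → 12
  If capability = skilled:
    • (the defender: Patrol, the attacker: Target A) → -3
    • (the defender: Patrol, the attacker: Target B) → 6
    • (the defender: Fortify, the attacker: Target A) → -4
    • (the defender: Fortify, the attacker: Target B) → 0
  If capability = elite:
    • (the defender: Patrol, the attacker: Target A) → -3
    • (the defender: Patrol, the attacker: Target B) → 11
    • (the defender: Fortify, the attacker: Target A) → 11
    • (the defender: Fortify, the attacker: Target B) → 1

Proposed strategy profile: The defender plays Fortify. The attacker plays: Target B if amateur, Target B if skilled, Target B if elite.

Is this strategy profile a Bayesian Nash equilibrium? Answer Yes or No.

The defender plays Fortify: E[Fortify] = 0.5·(7) + 0.25·(7) + 0.25·(7) = 7; E[Patrol] = 10. Not best-responding. ✗
The attacker (capability amateur), facing Fortify: Target A gives 10, Target B gives 12. Proposed Target B is best. ✓
The attacker (capability skilled), facing Fortify: Target A gives -4, Target B gives 0. Proposed Target B is best. ✓
The attacker (capability elite), facing Fortify: Target A gives 11, Target B gives 1. Proposed Target B is not best — profitable deviation exists. ✗

No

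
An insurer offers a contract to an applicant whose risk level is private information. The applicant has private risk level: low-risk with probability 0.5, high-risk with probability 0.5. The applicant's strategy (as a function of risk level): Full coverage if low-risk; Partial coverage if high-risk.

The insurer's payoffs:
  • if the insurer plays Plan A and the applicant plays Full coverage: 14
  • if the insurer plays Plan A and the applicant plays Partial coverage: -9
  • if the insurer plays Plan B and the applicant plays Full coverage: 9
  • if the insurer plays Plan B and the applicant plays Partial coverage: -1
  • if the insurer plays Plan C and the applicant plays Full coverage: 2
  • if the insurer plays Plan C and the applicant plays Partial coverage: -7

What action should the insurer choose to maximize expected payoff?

Plan B

E[Plan A] = 0.5·(14) + 0.5·(-9) = 2.5
E[Plan B] = 0.5·(9) + 0.5·(-1) = 4
E[Plan C] = 0.5·(2) + 0.5·(-7) = -2.5
Best response: Plan B (4 is the largest).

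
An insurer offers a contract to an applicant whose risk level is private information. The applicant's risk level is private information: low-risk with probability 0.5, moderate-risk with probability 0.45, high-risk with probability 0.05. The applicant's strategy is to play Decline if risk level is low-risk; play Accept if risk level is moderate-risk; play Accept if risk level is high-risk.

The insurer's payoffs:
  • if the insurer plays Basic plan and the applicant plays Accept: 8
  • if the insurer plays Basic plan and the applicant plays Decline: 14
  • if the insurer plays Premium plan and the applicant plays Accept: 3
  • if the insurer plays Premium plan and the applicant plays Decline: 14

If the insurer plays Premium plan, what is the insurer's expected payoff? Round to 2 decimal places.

E[Premium plan] = 0.5·14 + 0.45·3 + 0.05·3 = 7 + 1.35 + 0.15 = 8.5

8.50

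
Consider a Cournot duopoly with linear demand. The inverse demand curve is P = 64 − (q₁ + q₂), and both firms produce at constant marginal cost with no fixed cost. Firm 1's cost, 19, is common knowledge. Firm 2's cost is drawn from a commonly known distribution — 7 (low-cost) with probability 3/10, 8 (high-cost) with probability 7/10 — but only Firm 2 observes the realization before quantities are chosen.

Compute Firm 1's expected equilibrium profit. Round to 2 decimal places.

Type-c best response for Firm 2: q₂(c) = (64 − c)/2 − q₁/2.
Firm 1 maximizes expected profit; its first-order condition is 64 − 2q₁ − E[q₂] − 19 = 0.
Substituting E[q₂] and solving: E[c₂] = 7.7, so q₁ = (64 − 2·19 + 7.7)/3 = 11.2333.
E[P] = 64 − (q₁ + E[q₂]) = 30.2333; Firm 1's expected profit = (E[P] − 19)·q₁ = (30.2333 − 19)·11.2333 = 126.188.

126.19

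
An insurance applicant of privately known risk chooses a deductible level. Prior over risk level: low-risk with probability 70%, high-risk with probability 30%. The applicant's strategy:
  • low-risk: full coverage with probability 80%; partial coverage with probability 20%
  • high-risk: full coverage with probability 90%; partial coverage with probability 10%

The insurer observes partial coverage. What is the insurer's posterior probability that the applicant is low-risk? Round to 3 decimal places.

0.824

Apply Bayes' rule using the sender's strategy as the likelihood.
P(partial coverage) = 0.7·0.2 + 0.3·0.1 = 0.17
P(low-risk | partial coverage) = (0.7·0.2) / 0.17 = 0.14 / 0.17 = 0.823529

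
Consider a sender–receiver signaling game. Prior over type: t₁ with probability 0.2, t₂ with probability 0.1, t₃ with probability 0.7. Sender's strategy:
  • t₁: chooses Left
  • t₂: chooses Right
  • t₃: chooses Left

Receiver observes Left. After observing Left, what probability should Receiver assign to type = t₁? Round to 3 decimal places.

Apply Bayes' rule using the sender's strategy as the likelihood.
P(Left) = 0.2·1 + 0.1·0 + 0.7·1 = 0.9
P(t₁ | Left) = (0.2·1) / 0.9 = 0.2 / 0.9 = 0.222222

0.222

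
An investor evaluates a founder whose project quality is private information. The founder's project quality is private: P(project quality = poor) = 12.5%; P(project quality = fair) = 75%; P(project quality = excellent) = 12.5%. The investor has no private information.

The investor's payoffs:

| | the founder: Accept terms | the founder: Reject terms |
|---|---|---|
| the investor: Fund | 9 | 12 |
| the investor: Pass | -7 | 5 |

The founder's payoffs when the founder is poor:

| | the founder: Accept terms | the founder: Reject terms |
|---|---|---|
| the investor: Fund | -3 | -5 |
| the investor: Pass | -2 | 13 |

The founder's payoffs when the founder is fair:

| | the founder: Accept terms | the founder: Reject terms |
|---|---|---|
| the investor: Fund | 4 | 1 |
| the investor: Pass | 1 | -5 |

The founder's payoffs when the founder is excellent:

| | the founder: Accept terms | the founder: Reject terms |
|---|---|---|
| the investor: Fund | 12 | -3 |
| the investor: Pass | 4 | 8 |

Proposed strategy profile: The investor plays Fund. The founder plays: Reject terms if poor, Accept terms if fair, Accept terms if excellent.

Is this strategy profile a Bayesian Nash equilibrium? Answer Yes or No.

The investor plays Fund: E[Fund] = 0.125·(12) + 0.75·(9) + 0.125·(9) = 9.375; E[Pass] = -5.5. Best-responding. ✓
The founder (project quality poor), facing Fund: Accept terms gives -3, Reject terms gives -5. Proposed Reject terms is not best — profitable deviation exists. ✗
The founder (project quality fair), facing Fund: Accept terms gives 4, Reject terms gives 1. Proposed Accept terms is best. ✓
The founder (project quality excellent), facing Fund: Accept terms gives 12, Reject terms gives -3. Proposed Accept terms is best. ✓

No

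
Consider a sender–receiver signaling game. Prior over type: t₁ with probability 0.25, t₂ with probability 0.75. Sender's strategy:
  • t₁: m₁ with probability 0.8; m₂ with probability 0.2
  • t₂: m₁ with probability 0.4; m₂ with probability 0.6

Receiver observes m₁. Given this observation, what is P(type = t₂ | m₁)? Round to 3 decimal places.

0.600

P(m₁) = 0.25·0.8 + 0.75·0.4 = 0.5
P(t₂ | m₁) = (0.75·0.4) / 0.5 = 0.3 / 0.5 = 0.6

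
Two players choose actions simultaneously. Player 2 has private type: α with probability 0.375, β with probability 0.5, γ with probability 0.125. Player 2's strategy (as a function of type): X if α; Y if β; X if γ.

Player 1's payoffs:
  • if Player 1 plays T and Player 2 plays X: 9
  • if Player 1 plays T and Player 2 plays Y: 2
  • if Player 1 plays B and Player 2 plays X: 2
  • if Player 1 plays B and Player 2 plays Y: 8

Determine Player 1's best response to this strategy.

T

E[T] = 0.375·(9) + 0.5·(2) + 0.125·(9) = 5.5
E[B] = 0.375·(2) + 0.5·(8) + 0.125·(2) = 5
Best response: T (5.5 is the largest).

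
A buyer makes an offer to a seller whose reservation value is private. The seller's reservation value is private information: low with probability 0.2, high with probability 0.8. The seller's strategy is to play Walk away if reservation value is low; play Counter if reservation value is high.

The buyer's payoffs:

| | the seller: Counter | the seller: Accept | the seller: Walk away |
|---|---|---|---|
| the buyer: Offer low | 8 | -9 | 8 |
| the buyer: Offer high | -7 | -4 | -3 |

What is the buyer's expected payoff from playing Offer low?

E[Offer low] = 0.2·8 + 0.8·8 = 1.6 + 6.4 = 8

8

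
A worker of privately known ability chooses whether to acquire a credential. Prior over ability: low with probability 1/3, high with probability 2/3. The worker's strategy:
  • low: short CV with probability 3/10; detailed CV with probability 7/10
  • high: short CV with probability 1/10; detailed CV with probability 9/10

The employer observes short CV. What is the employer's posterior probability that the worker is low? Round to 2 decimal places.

P(short CV) = (1/3)·(3/10) + (2/3)·(1/10) = 1/6
P(low | short CV) = ((1/3)·(3/10)) / (1/6) = (1/10) / (1/6) = 3/5

0.60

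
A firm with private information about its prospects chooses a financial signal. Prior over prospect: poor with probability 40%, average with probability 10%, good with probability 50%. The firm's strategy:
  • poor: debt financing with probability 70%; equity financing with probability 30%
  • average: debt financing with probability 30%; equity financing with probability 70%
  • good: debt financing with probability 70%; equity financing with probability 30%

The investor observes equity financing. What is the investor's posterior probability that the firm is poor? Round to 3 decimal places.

P(equity financing) = 0.4·0.3 + 0.1·0.7 + 0.5·0.3 = 0.34
P(poor | equity financing) = (0.4·0.3) / 0.34 = 0.12 / 0.34 = 0.352941

0.353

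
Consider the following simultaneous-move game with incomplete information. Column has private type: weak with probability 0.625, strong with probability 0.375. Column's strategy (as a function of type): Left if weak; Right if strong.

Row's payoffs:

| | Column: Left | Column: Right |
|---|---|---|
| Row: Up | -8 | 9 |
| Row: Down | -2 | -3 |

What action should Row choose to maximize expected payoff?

E[Up] = 0.625·(-8) + 0.375·(9) = -1.625
E[Down] = 0.625·(-2) + 0.375·(-3) = -2.375
Best response: Up (-1.625 is the largest).

Up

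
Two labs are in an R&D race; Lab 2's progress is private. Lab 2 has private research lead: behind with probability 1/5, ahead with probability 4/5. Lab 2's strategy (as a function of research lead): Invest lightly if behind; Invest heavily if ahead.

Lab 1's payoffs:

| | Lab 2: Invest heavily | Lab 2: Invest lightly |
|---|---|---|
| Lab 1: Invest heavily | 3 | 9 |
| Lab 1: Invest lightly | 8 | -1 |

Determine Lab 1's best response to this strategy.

Invest lightly

E[Invest heavily] = 1/5·(9) + 4/5·(3) = 21/5
E[Invest lightly] = 1/5·(-1) + 4/5·(8) = 31/5
Best response: Invest lightly (31/5 is the largest).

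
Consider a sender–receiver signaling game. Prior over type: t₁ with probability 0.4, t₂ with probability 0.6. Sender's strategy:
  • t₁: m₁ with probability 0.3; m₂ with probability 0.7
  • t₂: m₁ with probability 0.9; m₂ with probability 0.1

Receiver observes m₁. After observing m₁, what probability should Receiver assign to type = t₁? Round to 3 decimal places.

0.182

P(m₁) = 0.4·0.3 + 0.6·0.9 = 0.66
P(t₁ | m₁) = (0.4·0.3) / 0.66 = 0.12 / 0.66 = 0.181818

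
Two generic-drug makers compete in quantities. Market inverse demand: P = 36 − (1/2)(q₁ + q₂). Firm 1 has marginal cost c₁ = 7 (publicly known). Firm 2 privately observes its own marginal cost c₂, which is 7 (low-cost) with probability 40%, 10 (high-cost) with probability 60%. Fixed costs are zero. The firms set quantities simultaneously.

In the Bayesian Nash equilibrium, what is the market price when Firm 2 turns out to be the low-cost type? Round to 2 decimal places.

Type-c best response for Firm 2: q₂(c) = (36 − c) − q₁/2.
Firm 1 maximizes expected profit; its first-order condition is 36 − q₁ − (1/2)E[q₂] − 7 = 0.
Substituting E[q₂] and solving: E[c₂] = 8.8, so q₁ = (36 − 2·7 + 8.8)/(3/2) = 20.5333.
q₂(low-cost) = 18.7333, so P = 36 − (1/2)·(20.5333 + 18.7333) = 16.3667.

16.37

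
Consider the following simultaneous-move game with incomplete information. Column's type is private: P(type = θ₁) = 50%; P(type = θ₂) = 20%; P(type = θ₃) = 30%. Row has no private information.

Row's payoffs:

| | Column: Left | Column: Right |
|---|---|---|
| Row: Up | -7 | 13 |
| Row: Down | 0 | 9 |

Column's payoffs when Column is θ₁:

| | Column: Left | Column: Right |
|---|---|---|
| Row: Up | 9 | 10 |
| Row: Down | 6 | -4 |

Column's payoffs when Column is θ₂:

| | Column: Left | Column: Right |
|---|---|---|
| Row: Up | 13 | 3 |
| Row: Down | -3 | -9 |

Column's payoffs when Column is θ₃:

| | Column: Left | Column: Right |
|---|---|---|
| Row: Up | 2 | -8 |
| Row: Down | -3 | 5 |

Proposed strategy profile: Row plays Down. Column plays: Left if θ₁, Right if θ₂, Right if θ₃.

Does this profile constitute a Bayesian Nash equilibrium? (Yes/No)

A profile is a BNE iff every type of every player is best-responding given beliefs about the other side.
Row plays Down: E[Down] = 0.5·(0) + 0.2·(9) + 0.3·(9) = 4.5; E[Up] = 3. Best-responding. ✓
Column (type θ₁), facing Down: Left gives 6, Right gives -4. Proposed Left is best. ✓
Column (type θ₂), facing Down: Left gives -3, Right gives -9. Proposed Right is not best — profitable deviation exists. ✗
Column (type θ₃), facing Down: Left gives -3, Right gives 5. Proposed Right is best. ✓

No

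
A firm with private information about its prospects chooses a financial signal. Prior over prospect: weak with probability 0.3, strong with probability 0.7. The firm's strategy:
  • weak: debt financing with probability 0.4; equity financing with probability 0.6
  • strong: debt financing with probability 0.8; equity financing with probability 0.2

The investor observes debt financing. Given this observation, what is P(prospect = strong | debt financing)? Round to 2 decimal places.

0.82

P(debt financing) = 0.3·0.4 + 0.7·0.8 = 0.68
P(strong | debt financing) = (0.7·0.8) / 0.68 = 0.56 / 0.68 = 0.823529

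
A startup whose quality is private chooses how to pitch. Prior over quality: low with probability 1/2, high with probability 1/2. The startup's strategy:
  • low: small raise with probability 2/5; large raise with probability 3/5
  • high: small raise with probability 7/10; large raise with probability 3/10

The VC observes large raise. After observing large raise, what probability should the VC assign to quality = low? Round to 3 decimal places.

Apply Bayes' rule using the sender's strategy as the likelihood.
P(large raise) = (1/2)·(3/5) + (1/2)·(3/10) = 9/20
P(low | large raise) = ((1/2)·(3/5)) / (9/20) = (3/10) / (9/20) = 2/3

0.667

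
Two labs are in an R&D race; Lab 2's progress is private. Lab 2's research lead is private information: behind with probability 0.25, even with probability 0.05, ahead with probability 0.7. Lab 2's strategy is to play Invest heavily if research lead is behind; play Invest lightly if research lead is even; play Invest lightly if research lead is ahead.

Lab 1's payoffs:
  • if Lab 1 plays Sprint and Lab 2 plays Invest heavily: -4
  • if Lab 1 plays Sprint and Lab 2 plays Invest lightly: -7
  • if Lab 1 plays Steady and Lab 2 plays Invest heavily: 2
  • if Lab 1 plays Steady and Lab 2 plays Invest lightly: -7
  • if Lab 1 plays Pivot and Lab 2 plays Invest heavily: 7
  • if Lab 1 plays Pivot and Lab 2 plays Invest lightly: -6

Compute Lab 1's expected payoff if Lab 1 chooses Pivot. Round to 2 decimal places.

-2.75

E[Pivot] = 0.25·7 + 0.05·(-6) + 0.7·(-6) = 1.75 + (-0.3) + (-4.2) = -2.75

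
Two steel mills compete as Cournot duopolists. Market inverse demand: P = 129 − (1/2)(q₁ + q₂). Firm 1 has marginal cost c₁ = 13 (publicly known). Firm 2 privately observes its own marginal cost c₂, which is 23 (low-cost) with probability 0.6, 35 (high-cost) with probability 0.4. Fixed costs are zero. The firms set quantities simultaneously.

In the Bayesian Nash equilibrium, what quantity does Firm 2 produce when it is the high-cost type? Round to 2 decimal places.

50.40

Firm 2 with cost c maximizes (129 − (1/2)(q₁+q₂) − c)·q₂, giving q₂(c) = (129 − c − (1/2)q₁).
E[c₂] = 0.6·23 + 0.4·35 = 27.8
Firm 1's FOC against E[q₂] yields q₁ = (129 − 2·13 + E[c₂])/(3/2) = (129 − 26 + 27.8)/(3/2) = 87.2.
q₂(high-cost) = (129 − 35 − (1/2)·87.2) = 50.4.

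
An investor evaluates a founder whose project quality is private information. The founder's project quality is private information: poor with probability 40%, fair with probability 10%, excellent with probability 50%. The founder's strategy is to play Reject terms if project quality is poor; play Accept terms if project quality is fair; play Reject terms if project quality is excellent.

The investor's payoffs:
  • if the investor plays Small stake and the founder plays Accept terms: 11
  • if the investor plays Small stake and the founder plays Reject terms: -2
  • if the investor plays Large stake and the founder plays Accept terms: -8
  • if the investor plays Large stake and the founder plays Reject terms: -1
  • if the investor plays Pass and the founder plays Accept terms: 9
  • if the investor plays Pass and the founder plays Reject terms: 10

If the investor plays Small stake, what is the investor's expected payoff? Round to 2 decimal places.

Take the expectation over the founder's project quality, weighting each type's action by its prior probability.
E[Small stake] = 0.4·(-2) + 0.1·11 + 0.5·(-2) = (-0.8) + 1.1 + (-1) = -0.7

-0.70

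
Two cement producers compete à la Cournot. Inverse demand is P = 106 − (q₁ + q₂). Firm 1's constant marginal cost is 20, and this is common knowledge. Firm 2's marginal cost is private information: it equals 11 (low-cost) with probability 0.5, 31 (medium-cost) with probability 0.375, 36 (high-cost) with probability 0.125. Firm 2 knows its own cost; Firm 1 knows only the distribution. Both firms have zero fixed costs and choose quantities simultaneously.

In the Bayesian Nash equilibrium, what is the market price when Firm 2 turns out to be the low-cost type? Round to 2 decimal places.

Type-c best response for Firm 2: q₂(c) = (106 − c)/2 − q₁/2.
Firm 1 maximizes expected profit; its first-order condition is 106 − 2q₁ − E[q₂] − 20 = 0.
Substituting E[q₂] and solving: E[c₂] = 21.625, so q₁ = (106 − 2·20 + 21.625)/3 = 29.2083.
q₂(low-cost) = 32.8958, so P = 106 − (29.2083 + 32.8958) = 43.8958.

43.90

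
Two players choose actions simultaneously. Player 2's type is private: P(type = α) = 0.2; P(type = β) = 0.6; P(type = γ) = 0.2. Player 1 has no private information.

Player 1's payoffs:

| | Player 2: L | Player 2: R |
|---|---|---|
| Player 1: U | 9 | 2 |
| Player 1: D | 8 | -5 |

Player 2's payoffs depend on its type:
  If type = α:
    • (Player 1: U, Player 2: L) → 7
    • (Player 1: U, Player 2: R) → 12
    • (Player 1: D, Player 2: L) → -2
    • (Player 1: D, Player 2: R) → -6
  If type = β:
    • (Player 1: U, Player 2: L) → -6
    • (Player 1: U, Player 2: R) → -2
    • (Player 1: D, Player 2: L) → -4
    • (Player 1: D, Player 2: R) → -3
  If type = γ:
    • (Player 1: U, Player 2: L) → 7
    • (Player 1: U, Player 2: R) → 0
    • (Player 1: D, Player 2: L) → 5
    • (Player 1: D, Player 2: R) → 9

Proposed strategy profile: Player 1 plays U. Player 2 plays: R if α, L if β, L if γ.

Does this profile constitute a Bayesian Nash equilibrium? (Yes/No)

Player 1 plays U: E[U] = 0.2·(2) + 0.6·(9) + 0.2·(9) = 7.6; E[D] = 5.4. Best-responding. ✓
Player 2 (type α), facing U: L gives 7, R gives 12. Proposed R is best. ✓
Player 2 (type β), facing U: L gives -6, R gives -2. Proposed L is not best — profitable deviation exists. ✗
Player 2 (type γ), facing U: L gives 7, R gives 0. Proposed L is best. ✓

No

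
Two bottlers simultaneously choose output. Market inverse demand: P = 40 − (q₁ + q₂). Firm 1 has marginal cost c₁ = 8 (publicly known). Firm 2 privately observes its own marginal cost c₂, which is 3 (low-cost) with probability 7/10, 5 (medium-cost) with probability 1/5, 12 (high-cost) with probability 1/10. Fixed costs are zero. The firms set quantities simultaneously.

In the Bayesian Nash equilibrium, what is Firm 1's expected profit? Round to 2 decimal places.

88.99

Firm 2 with cost c maximizes (40 − (q₁+q₂) − c)·q₂, giving q₂(c) = (40 − c − q₁)/2.
E[c₂] = 7/10·3 + 1/5·5 + 1/10·12 = 4.3
Firm 1's FOC against E[q₂] yields q₁ = (40 − 2·8 + E[c₂])/3 = (40 − 16 + 4.3)/3 = 9.43333.
E[P] = 40 − (q₁ + E[q₂]) = 17.4333; Firm 1's expected profit = (E[P] − 8)·q₁ = (17.4333 − 8)·9.43333 = 88.9878.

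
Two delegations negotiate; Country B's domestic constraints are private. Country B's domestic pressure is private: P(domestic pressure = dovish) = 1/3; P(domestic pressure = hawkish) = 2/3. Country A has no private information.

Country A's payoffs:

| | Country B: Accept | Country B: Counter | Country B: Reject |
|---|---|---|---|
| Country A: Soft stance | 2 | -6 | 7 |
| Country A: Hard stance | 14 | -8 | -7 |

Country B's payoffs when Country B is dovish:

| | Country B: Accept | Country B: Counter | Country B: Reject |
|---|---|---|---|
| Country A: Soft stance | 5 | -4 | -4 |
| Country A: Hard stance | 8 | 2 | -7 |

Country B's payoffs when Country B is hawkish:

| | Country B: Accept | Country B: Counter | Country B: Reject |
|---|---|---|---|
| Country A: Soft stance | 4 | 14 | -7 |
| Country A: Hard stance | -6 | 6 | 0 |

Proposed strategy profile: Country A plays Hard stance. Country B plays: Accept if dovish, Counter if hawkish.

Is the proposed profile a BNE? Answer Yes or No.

Yes

A profile is a BNE iff every type of every player is best-responding given beliefs about the other side.
Country A plays Hard stance: E[Hard stance] = 1/3·(14) + 2/3·(-8) = -2/3; E[Soft stance] = -10/3. Best-responding. ✓
Country B (domestic pressure dovish), facing Hard stance: Accept gives 8, Counter gives 2, Reject gives -7. Proposed Accept is best. ✓
Country B (domestic pressure hawkish), facing Hard stance: Accept gives -6, Counter gives 6, Reject gives 0. Proposed Counter is best. ✓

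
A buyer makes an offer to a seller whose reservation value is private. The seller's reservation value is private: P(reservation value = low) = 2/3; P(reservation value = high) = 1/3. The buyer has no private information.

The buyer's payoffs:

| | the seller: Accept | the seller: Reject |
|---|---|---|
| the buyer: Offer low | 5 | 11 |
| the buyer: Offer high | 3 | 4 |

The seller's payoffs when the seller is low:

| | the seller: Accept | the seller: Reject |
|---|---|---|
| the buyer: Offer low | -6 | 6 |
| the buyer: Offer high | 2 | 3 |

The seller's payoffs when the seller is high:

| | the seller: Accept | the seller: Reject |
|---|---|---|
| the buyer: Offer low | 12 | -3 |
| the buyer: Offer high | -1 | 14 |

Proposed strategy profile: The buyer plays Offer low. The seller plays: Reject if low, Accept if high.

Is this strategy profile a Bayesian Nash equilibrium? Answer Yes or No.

The buyer plays Offer low: E[Offer low] = 2/3·(11) + 1/3·(5) = 9; E[Offer high] = 11/3. Best-responding. ✓
The seller (reservation value low), facing Offer low: Accept gives -6, Reject gives 6. Proposed Reject is best. ✓
The seller (reservation value high), facing Offer low: Accept gives 12, Reject gives -3. Proposed Accept is best. ✓

Yes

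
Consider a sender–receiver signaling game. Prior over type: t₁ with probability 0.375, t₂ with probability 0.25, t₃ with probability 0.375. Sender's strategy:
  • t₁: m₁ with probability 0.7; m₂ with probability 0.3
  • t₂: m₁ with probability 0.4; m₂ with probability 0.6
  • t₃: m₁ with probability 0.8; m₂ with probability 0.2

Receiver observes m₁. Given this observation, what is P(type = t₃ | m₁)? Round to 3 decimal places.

0.453

P(m₁) = 0.375·0.7 + 0.25·0.4 + 0.375·0.8 = 0.6625
P(t₃ | m₁) = (0.375·0.8) / 0.6625 = 0.3 / 0.6625 = 0.45283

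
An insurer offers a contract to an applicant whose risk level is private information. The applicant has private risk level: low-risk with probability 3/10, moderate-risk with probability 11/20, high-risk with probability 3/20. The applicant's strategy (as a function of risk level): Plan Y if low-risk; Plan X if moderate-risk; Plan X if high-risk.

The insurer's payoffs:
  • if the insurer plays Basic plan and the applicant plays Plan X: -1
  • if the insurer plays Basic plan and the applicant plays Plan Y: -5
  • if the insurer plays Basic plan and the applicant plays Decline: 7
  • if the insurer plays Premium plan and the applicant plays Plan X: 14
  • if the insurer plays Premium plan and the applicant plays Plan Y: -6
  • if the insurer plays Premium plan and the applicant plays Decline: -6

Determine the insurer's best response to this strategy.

E[Basic plan] = 3/10·(-5) + 11/20·(-1) + 3/20·(-1) = -11/5
E[Premium plan] = 3/10·(-6) + 11/20·(14) + 3/20·(14) = 8
Best response: Premium plan (8 is the largest).

Premium plan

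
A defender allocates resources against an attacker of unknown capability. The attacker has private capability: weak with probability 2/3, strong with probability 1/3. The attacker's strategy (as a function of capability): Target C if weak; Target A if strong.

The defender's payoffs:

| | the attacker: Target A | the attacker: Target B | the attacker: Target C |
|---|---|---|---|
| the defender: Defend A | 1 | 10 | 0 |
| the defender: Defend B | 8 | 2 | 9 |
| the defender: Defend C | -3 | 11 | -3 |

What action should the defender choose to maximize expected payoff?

Defend B

E[Defend A] = 2/3·(0) + 1/3·(1) = 1/3
E[Defend B] = 2/3·(9) + 1/3·(8) = 26/3
E[Defend C] = 2/3·(-3) + 1/3·(-3) = -3
Best response: Defend B (26/3 is the largest).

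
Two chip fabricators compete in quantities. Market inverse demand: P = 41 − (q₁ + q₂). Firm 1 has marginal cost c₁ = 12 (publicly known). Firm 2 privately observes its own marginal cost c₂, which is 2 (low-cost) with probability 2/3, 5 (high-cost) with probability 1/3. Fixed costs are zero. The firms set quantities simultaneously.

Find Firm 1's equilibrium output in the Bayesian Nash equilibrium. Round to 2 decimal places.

6.67

Firm 2 with cost c maximizes (41 − (q₁+q₂) − c)·q₂, giving q₂(c) = (41 − c − q₁)/2.
E[c₂] = 2/3·2 + 1/3·5 = 3
Firm 1's FOC against E[q₂] yields q₁ = (41 − 2·12 + E[c₂])/3 = (41 − 24 + 3)/3 = 6.66667.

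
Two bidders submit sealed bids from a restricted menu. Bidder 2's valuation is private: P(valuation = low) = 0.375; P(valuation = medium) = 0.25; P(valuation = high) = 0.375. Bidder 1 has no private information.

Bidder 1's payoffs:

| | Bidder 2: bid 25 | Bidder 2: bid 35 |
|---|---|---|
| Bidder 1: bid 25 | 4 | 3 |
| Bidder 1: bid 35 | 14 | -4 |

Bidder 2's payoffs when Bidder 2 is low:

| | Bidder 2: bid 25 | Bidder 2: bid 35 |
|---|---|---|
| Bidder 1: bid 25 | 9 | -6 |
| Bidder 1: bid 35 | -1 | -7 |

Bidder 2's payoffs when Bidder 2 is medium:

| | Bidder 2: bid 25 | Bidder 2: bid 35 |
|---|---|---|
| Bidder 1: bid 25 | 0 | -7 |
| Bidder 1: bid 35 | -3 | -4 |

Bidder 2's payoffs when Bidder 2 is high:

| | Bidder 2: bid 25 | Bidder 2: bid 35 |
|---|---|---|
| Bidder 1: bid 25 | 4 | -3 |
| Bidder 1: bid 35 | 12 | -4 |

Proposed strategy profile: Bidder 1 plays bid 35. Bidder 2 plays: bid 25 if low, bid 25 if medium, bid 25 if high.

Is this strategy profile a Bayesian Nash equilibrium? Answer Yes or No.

Yes

Bidder 1 plays bid 35: E[bid 35] = 0.375·(14) + 0.25·(14) + 0.375·(14) = 14; E[bid 25] = 4. Best-responding. ✓
Bidder 2 (valuation low), facing bid 35: bid 25 gives -1, bid 35 gives -7. Proposed bid 25 is best. ✓
Bidder 2 (valuation medium), facing bid 35: bid 25 gives -3, bid 35 gives -4. Proposed bid 25 is best. ✓
Bidder 2 (valuation high), facing bid 35: bid 25 gives 12, bid 35 gives -4. Proposed bid 25 is best. ✓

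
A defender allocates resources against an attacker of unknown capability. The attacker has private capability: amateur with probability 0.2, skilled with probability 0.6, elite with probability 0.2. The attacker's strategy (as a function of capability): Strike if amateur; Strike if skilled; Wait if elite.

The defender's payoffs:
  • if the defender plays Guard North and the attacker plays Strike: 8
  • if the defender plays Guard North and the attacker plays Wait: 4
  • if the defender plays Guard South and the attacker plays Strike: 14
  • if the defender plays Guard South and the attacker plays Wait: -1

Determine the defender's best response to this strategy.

E[Guard North] = 0.2·(8) + 0.6·(8) + 0.2·(4) = 7.2
E[Guard South] = 0.2·(14) + 0.6·(14) + 0.2·(-1) = 11
Best response: Guard South (11 is the largest).

Guard South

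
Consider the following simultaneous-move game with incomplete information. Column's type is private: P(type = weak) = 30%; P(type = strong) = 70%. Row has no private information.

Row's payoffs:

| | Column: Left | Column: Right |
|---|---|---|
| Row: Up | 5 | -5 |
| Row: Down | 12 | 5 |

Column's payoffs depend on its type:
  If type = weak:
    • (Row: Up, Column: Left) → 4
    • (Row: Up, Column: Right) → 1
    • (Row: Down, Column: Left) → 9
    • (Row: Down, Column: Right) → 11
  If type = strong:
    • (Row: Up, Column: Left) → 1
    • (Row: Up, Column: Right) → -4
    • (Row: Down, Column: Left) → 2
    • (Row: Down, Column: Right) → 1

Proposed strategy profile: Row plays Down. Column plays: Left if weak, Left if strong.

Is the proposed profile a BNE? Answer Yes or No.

No

A profile is a BNE iff every type of every player is best-responding given beliefs about the other side.
Row plays Down: E[Down] = 0.3·(12) + 0.7·(12) = 12; E[Up] = 5. Best-responding. ✓
Column (type weak), facing Down: Left gives 9, Right gives 11. Proposed Left is not best — profitable deviation exists. ✗
Column (type strong), facing Down: Left gives 2, Right gives 1. Proposed Left is best. ✓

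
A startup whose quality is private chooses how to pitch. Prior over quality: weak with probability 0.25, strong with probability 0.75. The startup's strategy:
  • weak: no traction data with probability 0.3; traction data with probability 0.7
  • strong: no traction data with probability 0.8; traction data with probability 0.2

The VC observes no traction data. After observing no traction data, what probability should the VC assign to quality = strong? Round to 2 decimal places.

Apply Bayes' rule using the sender's strategy as the likelihood.
P(no traction data) = 0.25·0.3 + 0.75·0.8 = 0.675
P(strong | no traction data) = (0.75·0.8) / 0.675 = 0.6 / 0.675 = 0.888889

0.89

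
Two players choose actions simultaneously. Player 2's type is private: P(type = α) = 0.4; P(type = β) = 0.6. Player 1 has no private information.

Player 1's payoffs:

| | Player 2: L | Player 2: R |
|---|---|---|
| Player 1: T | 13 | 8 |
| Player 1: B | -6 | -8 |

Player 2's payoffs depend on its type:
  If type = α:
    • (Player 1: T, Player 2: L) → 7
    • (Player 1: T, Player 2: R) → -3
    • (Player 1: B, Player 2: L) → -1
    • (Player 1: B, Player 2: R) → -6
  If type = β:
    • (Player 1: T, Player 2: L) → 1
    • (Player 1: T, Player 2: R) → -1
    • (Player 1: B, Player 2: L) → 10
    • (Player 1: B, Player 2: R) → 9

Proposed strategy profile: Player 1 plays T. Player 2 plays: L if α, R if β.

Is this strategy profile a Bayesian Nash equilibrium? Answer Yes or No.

A profile is a BNE iff every type of every player is best-responding given beliefs about the other side.
Player 1 plays T: E[T] = 0.4·(13) + 0.6·(8) = 10; E[B] = -7.2. Best-responding. ✓
Player 2 (type α), facing T: L gives 7, R gives -3. Proposed L is best. ✓
Player 2 (type β), facing T: L gives 1, R gives -1. Proposed R is not best — profitable deviation exists. ✗

No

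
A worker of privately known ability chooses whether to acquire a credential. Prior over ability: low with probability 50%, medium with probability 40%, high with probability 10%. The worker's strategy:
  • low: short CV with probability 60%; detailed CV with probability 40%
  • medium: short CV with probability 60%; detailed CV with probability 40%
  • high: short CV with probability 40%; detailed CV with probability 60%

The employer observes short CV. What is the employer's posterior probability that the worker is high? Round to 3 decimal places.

P(short CV) = 0.5·0.6 + 0.4·0.6 + 0.1·0.4 = 0.58
P(high | short CV) = (0.1·0.4) / 0.58 = 0.04 / 0.58 = 0.0689655

0.069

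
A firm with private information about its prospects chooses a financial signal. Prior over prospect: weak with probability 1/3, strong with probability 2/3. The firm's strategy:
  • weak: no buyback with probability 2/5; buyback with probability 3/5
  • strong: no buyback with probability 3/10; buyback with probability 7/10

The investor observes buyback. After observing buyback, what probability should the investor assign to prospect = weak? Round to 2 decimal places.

0.30

Apply Bayes' rule using the sender's strategy as the likelihood.
P(buyback) = (1/3)·(3/5) + (2/3)·(7/10) = 2/3
P(weak | buyback) = ((1/3)·(3/5)) / (2/3) = (1/5) / (2/3) = 3/10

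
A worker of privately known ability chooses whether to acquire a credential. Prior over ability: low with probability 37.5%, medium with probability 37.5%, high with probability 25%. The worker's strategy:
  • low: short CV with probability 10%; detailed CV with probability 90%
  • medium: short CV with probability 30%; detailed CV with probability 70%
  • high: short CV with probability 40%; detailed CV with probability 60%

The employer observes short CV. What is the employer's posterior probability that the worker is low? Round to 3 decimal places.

P(short CV) = 0.375·0.1 + 0.375·0.3 + 0.25·0.4 = 0.25
P(low | short CV) = (0.375·0.1) / 0.25 = 0.0375 / 0.25 = 0.15

0.150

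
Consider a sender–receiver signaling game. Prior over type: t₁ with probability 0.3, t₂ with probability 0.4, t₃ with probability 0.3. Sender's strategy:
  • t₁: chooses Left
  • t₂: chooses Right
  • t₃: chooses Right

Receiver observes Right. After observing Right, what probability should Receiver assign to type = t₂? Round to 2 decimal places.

P(Right) = 0.3·0 + 0.4·1 + 0.3·1 = 0.7
P(t₂ | Right) = (0.4·1) / 0.7 = 0.4 / 0.7 = 0.571429

0.57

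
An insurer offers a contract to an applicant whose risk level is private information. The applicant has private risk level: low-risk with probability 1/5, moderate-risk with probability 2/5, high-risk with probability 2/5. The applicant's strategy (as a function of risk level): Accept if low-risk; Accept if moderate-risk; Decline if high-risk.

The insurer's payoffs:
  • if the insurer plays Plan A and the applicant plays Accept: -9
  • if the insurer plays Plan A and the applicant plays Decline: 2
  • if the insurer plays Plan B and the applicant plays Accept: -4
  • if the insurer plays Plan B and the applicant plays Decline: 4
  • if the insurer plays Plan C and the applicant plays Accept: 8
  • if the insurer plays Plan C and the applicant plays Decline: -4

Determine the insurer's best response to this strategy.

E[Plan A] = 1/5·(-9) + 2/5·(-9) + 2/5·(2) = -23/5
E[Plan B] = 1/5·(-4) + 2/5·(-4) + 2/5·(4) = -4/5
E[Plan C] = 1/5·(8) + 2/5·(8) + 2/5·(-4) = 16/5
Best response: Plan C (16/5 is the largest).

Plan C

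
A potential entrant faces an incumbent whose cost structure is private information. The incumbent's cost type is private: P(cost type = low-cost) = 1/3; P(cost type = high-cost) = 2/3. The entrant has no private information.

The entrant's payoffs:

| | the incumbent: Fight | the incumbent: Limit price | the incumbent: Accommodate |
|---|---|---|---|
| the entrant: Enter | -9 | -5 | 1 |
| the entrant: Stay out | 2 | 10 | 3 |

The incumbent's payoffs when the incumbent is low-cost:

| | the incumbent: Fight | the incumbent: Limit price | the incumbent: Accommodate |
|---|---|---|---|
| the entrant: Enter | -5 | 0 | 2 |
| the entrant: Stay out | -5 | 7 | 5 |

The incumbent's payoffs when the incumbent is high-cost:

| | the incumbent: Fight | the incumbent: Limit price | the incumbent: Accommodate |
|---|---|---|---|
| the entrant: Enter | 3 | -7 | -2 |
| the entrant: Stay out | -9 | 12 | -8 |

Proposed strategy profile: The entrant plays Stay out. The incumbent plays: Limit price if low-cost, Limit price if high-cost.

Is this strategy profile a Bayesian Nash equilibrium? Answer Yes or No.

A profile is a BNE iff every type of every player is best-responding given beliefs about the other side.
The entrant plays Stay out: E[Stay out] = 1/3·(10) + 2/3·(10) = 10; E[Enter] = -5. Best-responding. ✓
The incumbent (cost type low-cost), facing Stay out: Fight gives -5, Limit price gives 7, Accommodate gives 5. Proposed Limit price is best. ✓
The incumbent (cost type high-cost), facing Stay out: Fight gives -9, Limit price gives 12, Accommodate gives -8. Proposed Limit price is best. ✓

Yes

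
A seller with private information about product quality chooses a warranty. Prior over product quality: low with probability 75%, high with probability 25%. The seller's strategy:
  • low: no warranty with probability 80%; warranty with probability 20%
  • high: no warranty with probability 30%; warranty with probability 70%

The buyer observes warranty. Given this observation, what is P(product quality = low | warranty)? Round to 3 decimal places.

0.462

P(warranty) = 0.75·0.2 + 0.25·0.7 = 0.325
P(low | warranty) = (0.75·0.2) / 0.325 = 0.15 / 0.325 = 0.461538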